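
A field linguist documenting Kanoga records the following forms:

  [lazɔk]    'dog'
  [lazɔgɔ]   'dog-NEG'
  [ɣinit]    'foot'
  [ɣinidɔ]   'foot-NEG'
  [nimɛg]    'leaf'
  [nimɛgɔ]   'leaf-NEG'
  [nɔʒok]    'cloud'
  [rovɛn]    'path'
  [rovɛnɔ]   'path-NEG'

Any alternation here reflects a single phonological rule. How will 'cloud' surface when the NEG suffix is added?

[nɔʒogɔ]

In [lazɔk] and [lazɔgɔ] the final segment of 'dog' alternates: [k] ~ [g].
The stem 'leaf' ([nimɛg], [nimɛgɔ]) shows [g] unchanged in both environments, so [g] cannot be basic with [k] derived in isolation.
The underlying segment must be /k/; voiceless stops become voiced between vowels, yielding [g] there.
From [nɔʒok] the stem 'cloud' is /nɔʒok/; between vowels this yields [nɔʒogɔ].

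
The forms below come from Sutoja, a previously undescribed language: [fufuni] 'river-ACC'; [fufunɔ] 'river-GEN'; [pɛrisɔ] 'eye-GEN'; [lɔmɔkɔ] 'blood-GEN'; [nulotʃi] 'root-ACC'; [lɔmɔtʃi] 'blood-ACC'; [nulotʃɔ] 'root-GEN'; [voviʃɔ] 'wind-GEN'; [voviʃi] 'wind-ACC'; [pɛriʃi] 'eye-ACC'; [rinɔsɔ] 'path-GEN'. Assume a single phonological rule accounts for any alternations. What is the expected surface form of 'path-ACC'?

The root 'eye' surfaces as [pɛriʃi] and [pɛrisɔ], with a stem-final [ʃ] ~ [s] alternation.
But 'wind' keeps [ʃ] in both environments ([voviʃi], [voviʃɔ]), so there is no rule changing /ʃ/ to [s] before the GEN suffix.
So /s/ is underlying, and a rule of palatalization before a front vowel — /k/ and /s/ become palato-alveolar [tʃ] and [ʃ] before a front vowel — gives [ʃ].
The one attested form of 'path', [rinɔsɔ], shows underlying /rinɔs/. Applying the same rule before a front vowel gives [rinɔʃi].

[rinɔʃi]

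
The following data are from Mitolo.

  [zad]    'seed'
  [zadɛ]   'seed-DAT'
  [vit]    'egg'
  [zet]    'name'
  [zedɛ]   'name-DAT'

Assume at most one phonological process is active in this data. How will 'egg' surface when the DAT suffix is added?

In [zet] and [zedɛ] the final segment of 'name' alternates: [t] ~ [d].
Compare 'seed', with invariant [d] in [zad] and [zadɛ]: an analysis with underlying /d/ and a rule producing [t] in isolation would wrongly predict alternation here too.
The underlying segment must be /t/; voiceless stops become voiced between vowels, yielding [d] there.
From [vit] the stem 'egg' is /vit/; between vowels this yields [vidɛ].

[vidɛ]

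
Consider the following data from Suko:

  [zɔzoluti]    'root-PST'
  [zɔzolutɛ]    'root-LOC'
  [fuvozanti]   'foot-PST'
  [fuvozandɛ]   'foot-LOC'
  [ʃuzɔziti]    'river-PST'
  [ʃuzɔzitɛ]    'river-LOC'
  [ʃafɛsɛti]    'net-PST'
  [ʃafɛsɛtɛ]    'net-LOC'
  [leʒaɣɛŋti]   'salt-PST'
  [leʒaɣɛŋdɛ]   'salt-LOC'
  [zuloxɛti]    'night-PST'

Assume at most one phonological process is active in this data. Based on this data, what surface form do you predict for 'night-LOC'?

The LOC morpheme has two allomorphs, [-dɛ] and [-tɛ].
The PST suffix, which begins with [t], is invariant after every stem; so [t] is not altered by any rule here.
The LOC suffix is therefore /-dɛ/ underlyingly, with post-vocalic devoicing: voiced stops become voiceless after a vowel.
After 'night', which ends in a vowel, the suffix surfaces as [-tɛ], giving [zuloxɛtɛ].

[zuloxɛtɛ]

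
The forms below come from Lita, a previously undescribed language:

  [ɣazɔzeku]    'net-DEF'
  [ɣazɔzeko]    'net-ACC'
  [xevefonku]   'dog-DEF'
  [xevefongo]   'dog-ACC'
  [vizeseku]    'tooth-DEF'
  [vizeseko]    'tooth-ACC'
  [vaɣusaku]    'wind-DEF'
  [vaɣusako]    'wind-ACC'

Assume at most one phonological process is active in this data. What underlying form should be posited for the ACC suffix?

/-go/

The ACC morpheme has two allomorphs, [-go] and [-ko].
The DEF suffix, which begins with [k], is invariant after every stem; so [k] is not altered by any rule here.
So the underlying form is /-go/, and voiced stops become voiceless after a vowel.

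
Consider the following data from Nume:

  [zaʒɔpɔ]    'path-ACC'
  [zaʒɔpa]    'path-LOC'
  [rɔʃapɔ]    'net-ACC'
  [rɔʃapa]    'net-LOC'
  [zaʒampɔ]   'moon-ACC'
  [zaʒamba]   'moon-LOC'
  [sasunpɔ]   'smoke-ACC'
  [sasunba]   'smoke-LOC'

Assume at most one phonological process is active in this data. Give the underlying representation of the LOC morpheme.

The LOC suffix surfaces as [-ba] and [-pa], depending on the final segment of the stem.
The ACC suffix, which begins with [p], is invariant after every stem; so [p] is not altered by any rule here.
So the underlying form is /-ba/, and voiced stops become voiceless after a vowel.

/-ba/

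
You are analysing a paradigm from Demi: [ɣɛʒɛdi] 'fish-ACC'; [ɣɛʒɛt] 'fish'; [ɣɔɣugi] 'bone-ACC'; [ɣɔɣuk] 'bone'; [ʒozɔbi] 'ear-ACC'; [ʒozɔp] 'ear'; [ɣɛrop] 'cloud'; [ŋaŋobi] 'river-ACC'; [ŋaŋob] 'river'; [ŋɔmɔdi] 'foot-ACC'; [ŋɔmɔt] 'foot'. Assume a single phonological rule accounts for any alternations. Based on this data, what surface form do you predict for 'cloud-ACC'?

'ear' shows [b] ~ [p] at the end of the stem ([ʒozɔbi] vs [ʒozɔp]).
The stem 'river' ([ŋaŋobi], [ŋaŋob]) shows [b] unchanged in both environments, so [b] cannot be basic with [p] derived in isolation.
So /p/ is underlying, and a rule of intervocalic voicing — voiceless stops become voiced between vowels — gives [b].
From [ɣɛrop] the stem 'cloud' is /ɣɛrop/; between vowels this yields [ɣɛrobi].

[ɣɛrobi]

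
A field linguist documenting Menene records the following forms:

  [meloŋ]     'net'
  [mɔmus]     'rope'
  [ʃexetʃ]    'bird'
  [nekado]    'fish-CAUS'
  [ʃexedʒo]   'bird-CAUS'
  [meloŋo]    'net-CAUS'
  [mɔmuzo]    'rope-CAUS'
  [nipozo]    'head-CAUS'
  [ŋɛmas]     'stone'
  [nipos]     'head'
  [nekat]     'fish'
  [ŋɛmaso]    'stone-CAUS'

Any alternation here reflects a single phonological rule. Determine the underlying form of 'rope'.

The root 'rope' surfaces as [mɔmus] and [mɔmuzo], with a stem-final [s] ~ [z] alternation.
The stem 'stone' ([ŋɛmas], [ŋɛmaso]) shows [s] unchanged in both environments, so [s] cannot be basic with [z] derived before the CAUS suffix.
Therefore /z/ is basic and [s] is derived by word-final obstruent devoicing (voiced obstruents become voiceless word-finally).
The underlying form of 'rope' is therefore /mɔmuz/.

/mɔmuz/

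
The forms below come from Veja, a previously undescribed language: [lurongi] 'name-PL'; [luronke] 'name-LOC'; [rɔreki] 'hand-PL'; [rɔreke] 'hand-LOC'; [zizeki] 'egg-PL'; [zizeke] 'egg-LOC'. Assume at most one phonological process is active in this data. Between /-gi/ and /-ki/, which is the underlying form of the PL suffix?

The PL suffix surfaces as [-gi] and [-ki], depending on the final segment of the stem.
The LOC suffix, which begins with [k], is invariant after every stem; so [k] is not altered by any rule here.
So the underlying form is /-gi/, and voiced stops become voiceless after a vowel.

/-gi/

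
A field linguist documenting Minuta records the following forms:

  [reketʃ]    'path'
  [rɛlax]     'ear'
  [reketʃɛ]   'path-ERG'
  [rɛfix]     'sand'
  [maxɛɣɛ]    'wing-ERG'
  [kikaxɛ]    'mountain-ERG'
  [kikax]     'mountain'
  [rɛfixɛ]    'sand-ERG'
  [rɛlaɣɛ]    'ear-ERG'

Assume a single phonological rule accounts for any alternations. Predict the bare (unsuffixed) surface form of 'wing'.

[maxɛx]

In [rɛlax] and [rɛlaɣɛ] the final segment of 'ear' alternates: [x] ~ [ɣ].
Compare 'sand', with invariant [x] in [rɛfix] and [rɛfixɛ]: an analysis with underlying /x/ and a rule producing [ɣ] before the ERG suffix would wrongly predict alternation here too.
The alternation reflects word-final obstruent devoicing: voiced obstruents become voiceless word-finally. /ɣ/ is underlying.
From [maxɛɣɛ] the stem 'wing' is /maxɛɣ/; word-finally this yields [maxɛx].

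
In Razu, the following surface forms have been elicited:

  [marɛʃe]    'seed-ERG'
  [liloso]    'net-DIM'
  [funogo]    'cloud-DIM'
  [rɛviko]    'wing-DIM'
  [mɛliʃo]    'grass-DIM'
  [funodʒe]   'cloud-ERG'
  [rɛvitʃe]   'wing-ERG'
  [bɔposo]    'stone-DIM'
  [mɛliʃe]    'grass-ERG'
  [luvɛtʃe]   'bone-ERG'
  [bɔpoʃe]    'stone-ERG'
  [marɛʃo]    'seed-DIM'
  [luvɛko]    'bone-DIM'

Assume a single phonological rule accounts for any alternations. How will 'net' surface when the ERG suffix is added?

[liloʃe]

In [bɔpoʃe] and [bɔposo] the final segment of 'stone' alternates: [ʃ] ~ [s].
But 'seed' keeps [ʃ] in both environments ([marɛʃe], [marɛʃo]), so there is no rule changing /ʃ/ to [s] before the DIM suffix.
So /s/ is underlying, and a rule of palatalization before a front vowel — /k/, /g/ and /s/ become palato-alveolar [tʃ], [dʒ] and [ʃ] before a front vowel — gives [ʃ].
The one attested form of 'net', [liloso], shows underlying /lilos/. Applying the same rule before a front vowel gives [liloʃe].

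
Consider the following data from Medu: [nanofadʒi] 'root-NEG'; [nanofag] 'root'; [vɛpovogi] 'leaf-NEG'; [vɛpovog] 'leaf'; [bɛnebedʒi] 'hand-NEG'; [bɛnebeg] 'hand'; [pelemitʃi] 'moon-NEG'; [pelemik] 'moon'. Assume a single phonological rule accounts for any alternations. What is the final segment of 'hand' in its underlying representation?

In [bɛnebedʒi] and [bɛnebeg] the final segment of 'hand' alternates: [dʒ] ~ [g].
If /g/ were underlying and a rule turned it into [dʒ] before the NEG suffix, 'leaf' would also alternate; but it has [g] in both [vɛpovogi] and [vɛpovog].
Therefore /dʒ/ is basic and [g] is derived by depalatalization (palato-alveolar /tʃ/ and /dʒ/ become [k] and [g] when no front vowel follows).

/dʒ/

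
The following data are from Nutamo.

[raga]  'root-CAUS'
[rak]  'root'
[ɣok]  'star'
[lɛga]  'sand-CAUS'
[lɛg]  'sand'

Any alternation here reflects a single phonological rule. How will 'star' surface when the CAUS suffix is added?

'root' shows [g] ~ [k] at the end of the stem ([raga] vs [rak]).
If /g/ were underlying and a rule turned it into [k] in isolation, 'sand' would also alternate; but it has [g] in both [lɛga] and [lɛg].
Therefore /k/ is basic and [g] is derived by intervocalic voicing (voiceless stops become voiced between vowels).
From [ɣok] the stem 'star' is /ɣok/; between vowels this yields [ɣoga].

[ɣoga]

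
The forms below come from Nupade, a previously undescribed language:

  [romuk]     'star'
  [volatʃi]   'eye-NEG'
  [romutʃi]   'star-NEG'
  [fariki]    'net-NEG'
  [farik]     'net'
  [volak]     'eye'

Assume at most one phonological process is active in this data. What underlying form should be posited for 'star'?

'star' shows [k] ~ [tʃ] at the end of the stem ([romuk] vs [romutʃi]).
If /k/ were underlying and a rule turned it into [tʃ] before the NEG suffix, 'net' would also alternate; but it has [k] in both [farik] and [fariki].
So /tʃ/ is underlying, and a rule of depalatalization — palato-alveolar /tʃ/ becomes [k] when no front vowel follows — gives [k].
So 'star' = /romutʃ/.

/romutʃ/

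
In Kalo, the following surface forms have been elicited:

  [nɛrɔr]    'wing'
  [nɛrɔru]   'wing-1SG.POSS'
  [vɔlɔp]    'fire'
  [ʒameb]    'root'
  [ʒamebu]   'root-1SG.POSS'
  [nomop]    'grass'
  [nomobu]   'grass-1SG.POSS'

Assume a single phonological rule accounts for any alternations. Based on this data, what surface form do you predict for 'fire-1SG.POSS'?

The root 'grass' surfaces as [nomop] and [nomobu], with a stem-final [p] ~ [b] alternation.
But 'root' keeps [b] in both environments ([ʒameb], [ʒamebu]), so there is no rule changing /b/ to [p] in isolation.
The underlying segment must be /p/; voiceless stops become voiced between vowels, yielding [b] there.
The one attested form of 'fire', [vɔlɔp], shows underlying /vɔlɔp/. Applying the same rule between vowels gives [vɔlɔbu].

[vɔlɔbu]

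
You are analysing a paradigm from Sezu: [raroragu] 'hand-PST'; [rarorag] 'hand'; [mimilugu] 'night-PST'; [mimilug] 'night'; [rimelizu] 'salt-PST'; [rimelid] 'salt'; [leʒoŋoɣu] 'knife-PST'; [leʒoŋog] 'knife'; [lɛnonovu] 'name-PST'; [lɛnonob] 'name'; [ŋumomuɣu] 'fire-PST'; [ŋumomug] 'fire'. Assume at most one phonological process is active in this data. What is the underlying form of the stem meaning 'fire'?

/ŋumomuɣ/

In [ŋumomuɣu] and [ŋumomug] the final segment of 'fire' alternates: [ɣ] ~ [g].
Compare 'night', with invariant [g] in [mimilugu] and [mimilug]: an analysis with underlying /g/ and a rule producing [ɣ] before the PST suffix would wrongly predict alternation here too.
So /ɣ/ is underlying, and a rule of word-final hardening — voiced fricatives become stops word-finally — gives [g].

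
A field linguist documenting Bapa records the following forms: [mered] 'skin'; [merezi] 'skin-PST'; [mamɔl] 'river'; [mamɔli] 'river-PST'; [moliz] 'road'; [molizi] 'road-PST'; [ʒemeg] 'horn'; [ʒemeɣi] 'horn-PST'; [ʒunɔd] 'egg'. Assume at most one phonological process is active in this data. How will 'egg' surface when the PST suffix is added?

The stem for 'skin' ends in [d] in [mered] but [z] in [merezi].
Compare 'road', with invariant [z] in [moliz] and [molizi]: an analysis with underlying /z/ and a rule producing [d] in isolation would wrongly predict alternation here too.
So /d/ is underlying, and a rule of intervocalic spirantization — voiced stops become fricatives between vowels — gives [z].
From [ʒunɔd] the stem 'egg' is /ʒunɔd/; between vowels this yields [ʒunɔzi].

[ʒunɔzi]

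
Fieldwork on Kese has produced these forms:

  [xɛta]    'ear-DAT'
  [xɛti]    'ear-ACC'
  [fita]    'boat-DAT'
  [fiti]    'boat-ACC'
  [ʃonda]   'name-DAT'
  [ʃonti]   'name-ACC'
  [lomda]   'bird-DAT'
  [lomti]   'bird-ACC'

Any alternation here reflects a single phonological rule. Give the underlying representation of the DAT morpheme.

The DAT suffix surfaces as [-da] and [-ta], depending on the final segment of the stem.
The ACC suffix, which begins with [t], is invariant after every stem; so [t] is not altered by any rule here.
So the underlying form is /-da/, and voiced stops become voiceless after a vowel.

/-da/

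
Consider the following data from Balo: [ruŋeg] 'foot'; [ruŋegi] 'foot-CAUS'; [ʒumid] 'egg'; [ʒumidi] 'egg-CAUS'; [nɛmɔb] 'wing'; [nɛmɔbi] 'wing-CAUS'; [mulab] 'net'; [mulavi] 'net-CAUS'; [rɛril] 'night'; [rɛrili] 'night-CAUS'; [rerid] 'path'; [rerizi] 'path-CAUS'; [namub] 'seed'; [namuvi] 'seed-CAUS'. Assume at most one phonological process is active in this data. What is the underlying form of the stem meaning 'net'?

'net' shows [b] ~ [v] at the end of the stem ([mulab] vs [mulavi]).
Compare 'wing', with invariant [b] in [nɛmɔb] and [nɛmɔbi]: an analysis with underlying /b/ and a rule producing [v] before the CAUS suffix would wrongly predict alternation here too.
Therefore /v/ is basic and [b] is derived by word-final hardening (voiced fricatives become stops word-finally).
So 'net' = /mulav/.

/mulav/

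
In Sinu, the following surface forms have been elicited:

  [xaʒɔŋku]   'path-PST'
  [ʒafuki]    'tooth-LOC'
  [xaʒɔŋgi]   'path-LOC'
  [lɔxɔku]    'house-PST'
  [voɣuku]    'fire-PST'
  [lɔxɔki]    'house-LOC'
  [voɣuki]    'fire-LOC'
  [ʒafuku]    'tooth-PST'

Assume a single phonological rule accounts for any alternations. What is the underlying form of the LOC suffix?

/-gi/

The LOC suffix surfaces as [-gi] and [-ki], depending on the final segment of the stem.
By contrast the PST suffix keeps its initial [k] throughout — that segment must be underlying.
So the underlying form is /-gi/, and voiced stops become voiceless after a vowel.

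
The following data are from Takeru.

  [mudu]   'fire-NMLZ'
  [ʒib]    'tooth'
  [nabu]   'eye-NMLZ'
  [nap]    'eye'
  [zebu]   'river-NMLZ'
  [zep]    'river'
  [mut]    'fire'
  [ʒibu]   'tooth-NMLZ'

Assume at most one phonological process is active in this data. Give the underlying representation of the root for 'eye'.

The stem for 'eye' ends in [b] in [nabu] but [p] in [nap].
The stem 'tooth' ([ʒibu], [ʒib]) shows [b] unchanged in both environments, so [b] cannot be basic with [p] derived in isolation.
So /p/ is underlying, and a rule of intervocalic voicing — voiceless stops become voiced between vowels — gives [b].
The underlying form of 'eye' is therefore /nap/.

/nap/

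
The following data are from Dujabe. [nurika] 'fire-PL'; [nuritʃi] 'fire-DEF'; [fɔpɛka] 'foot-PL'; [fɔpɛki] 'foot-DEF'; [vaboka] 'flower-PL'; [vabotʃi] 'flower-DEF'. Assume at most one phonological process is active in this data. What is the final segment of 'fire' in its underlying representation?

The root 'fire' surfaces as [nurika] and [nuritʃi], with a stem-final [k] ~ [tʃ] alternation.
If /k/ were underlying and a rule turned it into [tʃ] before the DEF suffix, 'foot' would also alternate; but it has [k] in both [fɔpɛka] and [fɔpɛki].
So /tʃ/ is underlying, and a rule of depalatalization — palato-alveolar /tʃ/ becomes [k] when no front vowel follows — gives [k].

/tʃ/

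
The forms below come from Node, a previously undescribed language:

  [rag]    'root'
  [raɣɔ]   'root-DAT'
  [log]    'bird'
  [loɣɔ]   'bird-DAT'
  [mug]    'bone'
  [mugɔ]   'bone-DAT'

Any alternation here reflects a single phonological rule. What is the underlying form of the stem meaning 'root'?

/raɣ/

The stem for 'root' ends in [g] in [rag] but [ɣ] in [raɣɔ].
Compare 'bone', with invariant [g] in [mug] and [mugɔ]: an analysis with underlying /g/ and a rule producing [ɣ] before the DAT suffix would wrongly predict alternation here too.
Therefore /ɣ/ is basic and [g] is derived by word-final hardening (voiced fricatives become stops word-finally).
The underlying form of 'root' is therefore /raɣ/.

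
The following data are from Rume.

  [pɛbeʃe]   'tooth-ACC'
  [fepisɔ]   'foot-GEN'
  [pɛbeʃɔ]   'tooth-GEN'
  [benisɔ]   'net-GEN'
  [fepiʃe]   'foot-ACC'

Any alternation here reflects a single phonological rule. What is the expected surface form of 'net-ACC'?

[beniʃe]

'foot' shows [ʃ] ~ [s] at the end of the stem ([fepiʃe] vs [fepisɔ]).
If /ʃ/ were underlying and a rule turned it into [s] before the GEN suffix, 'tooth' would also alternate; but it has [ʃ] in both [pɛbeʃe] and [pɛbeʃɔ].
So /s/ is underlying, and a rule of palatalization before a front vowel — /s/ becomes palato-alveolar [ʃ] before a front vowel — gives [ʃ].
The one attested form of 'net', [benisɔ], shows underlying /benis/. Applying the same rule before a front vowel gives [beniʃe].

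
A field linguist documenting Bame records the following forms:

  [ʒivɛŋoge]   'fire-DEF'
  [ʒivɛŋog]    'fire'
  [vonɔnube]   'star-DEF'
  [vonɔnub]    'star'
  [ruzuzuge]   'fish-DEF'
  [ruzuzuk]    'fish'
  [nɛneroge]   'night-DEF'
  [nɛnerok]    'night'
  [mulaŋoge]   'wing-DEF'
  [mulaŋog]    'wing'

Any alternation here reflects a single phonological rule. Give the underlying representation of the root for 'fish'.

/ruzuzuk/

'fish' shows [g] ~ [k] at the end of the stem ([ruzuzuge] vs [ruzuzuk]).
Compare 'wing', with invariant [g] in [mulaŋoge] and [mulaŋog]: an analysis with underlying /g/ and a rule producing [k] in isolation would wrongly predict alternation here too.
So /k/ is underlying, and a rule of intervocalic voicing — voiceless stops become voiced between vowels — gives [g].
The underlying form of 'fish' is therefore /ruzuzuk/.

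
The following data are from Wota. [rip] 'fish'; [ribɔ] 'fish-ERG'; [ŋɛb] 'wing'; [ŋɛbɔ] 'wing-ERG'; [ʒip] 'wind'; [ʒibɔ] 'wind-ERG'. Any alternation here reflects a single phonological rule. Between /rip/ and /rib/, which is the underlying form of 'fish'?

The root 'fish' surfaces as [rip] and [ribɔ], with a stem-final [p] ~ [b] alternation.
The stem 'wing' ([ŋɛb], [ŋɛbɔ]) shows [b] unchanged in both environments, so [b] cannot be basic with [p] derived in isolation.
The underlying segment must be /p/; voiceless stops become voiced between vowels, yielding [b] there.

/rip/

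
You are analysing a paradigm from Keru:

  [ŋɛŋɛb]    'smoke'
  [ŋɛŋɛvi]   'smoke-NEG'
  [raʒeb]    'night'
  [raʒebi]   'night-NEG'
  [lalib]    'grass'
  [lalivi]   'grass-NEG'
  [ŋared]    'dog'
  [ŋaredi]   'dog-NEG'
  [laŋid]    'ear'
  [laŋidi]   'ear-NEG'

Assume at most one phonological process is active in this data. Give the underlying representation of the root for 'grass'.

/laliv/

The root 'grass' surfaces as [lalib] and [lalivi], with a stem-final [b] ~ [v] alternation.
Compare 'night', with invariant [b] in [raʒeb] and [raʒebi]: an analysis with underlying /b/ and a rule producing [v] before the NEG suffix would wrongly predict alternation here too.
The underlying segment must be /v/; voiced fricatives become stops word-finally, yielding [b] there.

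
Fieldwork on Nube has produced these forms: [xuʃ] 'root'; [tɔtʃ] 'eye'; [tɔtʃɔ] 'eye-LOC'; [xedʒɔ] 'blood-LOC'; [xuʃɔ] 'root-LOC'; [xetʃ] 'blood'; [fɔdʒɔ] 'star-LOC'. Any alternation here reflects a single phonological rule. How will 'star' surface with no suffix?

[fɔtʃ]

The stem for 'blood' ends in [dʒ] in [xedʒɔ] but [tʃ] in [xetʃ].
If /tʃ/ were underlying and a rule turned it into [dʒ] before the LOC suffix, 'eye' would also alternate; but it has [tʃ] in both [tɔtʃɔ] and [tɔtʃ].
The underlying segment must be /dʒ/; voiced obstruents become voiceless word-finally, yielding [tʃ] there.
The one attested form of 'star', [fɔdʒɔ], shows underlying /fɔdʒ/. Applying the same rule word-finally gives [fɔtʃ].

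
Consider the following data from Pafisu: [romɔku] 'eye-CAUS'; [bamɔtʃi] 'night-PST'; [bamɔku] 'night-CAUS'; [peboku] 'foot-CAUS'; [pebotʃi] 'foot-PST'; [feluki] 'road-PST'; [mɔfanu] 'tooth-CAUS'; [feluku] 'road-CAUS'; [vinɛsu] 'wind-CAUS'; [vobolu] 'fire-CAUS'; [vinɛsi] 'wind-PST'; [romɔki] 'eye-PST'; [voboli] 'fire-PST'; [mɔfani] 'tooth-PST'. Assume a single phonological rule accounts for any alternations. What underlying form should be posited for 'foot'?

/pebotʃ/

'foot' shows [tʃ] ~ [k] at the end of the stem ([pebotʃi] vs [peboku]).
The stem 'eye' ([romɔki], [romɔku]) shows [k] unchanged in both environments, so [k] cannot be basic with [tʃ] derived before the PST suffix.
The underlying segment must be /tʃ/; palato-alveolar /tʃ/ becomes [k] when no front vowel follows, yielding [k] there.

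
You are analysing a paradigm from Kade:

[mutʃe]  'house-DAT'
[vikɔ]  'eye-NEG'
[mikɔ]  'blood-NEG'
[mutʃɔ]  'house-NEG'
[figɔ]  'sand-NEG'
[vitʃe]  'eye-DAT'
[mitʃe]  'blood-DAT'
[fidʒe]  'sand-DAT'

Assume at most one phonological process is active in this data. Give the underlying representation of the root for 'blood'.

In [mitʃe] and [mikɔ] the final segment of 'blood' alternates: [tʃ] ~ [k].
Compare 'house', with invariant [tʃ] in [mutʃe] and [mutʃɔ]: an analysis with underlying /tʃ/ and a rule producing [k] before the NEG suffix would wrongly predict alternation here too.
The underlying segment must be /k/; /k/ and /g/ become palato-alveolar [tʃ] and [dʒ] before a front vowel, yielding [tʃ] there.

/mik/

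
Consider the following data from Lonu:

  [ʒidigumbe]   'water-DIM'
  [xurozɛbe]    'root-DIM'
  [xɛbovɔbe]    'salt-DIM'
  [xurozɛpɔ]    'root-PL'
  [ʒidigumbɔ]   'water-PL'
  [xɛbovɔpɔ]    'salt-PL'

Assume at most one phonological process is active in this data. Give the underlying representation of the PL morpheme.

/-pɔ/

The PL suffix surfaces as [-bɔ] and [-pɔ], depending on the final segment of the stem.
By contrast the DIM suffix keeps its initial [b] throughout — that segment must be underlying.
So the underlying form is /-pɔ/, and voiceless stops become voiced after a nasal.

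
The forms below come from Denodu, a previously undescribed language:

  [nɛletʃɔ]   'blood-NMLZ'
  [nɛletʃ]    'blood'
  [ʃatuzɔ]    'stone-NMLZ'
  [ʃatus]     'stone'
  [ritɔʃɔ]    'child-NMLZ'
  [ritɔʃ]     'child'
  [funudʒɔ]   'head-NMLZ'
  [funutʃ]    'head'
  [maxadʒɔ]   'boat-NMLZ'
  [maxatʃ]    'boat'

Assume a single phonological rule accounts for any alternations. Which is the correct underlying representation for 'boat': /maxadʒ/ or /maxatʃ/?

'boat' shows [dʒ] ~ [tʃ] at the end of the stem ([maxadʒɔ] vs [maxatʃ]).
But 'blood' keeps [tʃ] in both environments ([nɛletʃɔ], [nɛletʃ]), so there is no rule changing /tʃ/ to [dʒ] before the NMLZ suffix.
The underlying segment must be /dʒ/; voiced obstruents become voiceless word-finally, yielding [tʃ] there.

/maxadʒ/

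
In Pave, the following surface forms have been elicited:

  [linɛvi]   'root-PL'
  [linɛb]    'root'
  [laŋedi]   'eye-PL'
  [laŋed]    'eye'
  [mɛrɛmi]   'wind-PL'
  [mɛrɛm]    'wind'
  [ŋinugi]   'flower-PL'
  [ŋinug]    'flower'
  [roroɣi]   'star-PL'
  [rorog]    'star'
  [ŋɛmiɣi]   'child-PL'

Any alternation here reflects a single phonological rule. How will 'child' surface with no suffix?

[ŋɛmig]

The root 'star' surfaces as [roroɣi] and [rorog], with a stem-final [ɣ] ~ [g] alternation.
If /g/ were underlying and a rule turned it into [ɣ] before the PL suffix, 'flower' would also alternate; but it has [g] in both [ŋinugi] and [ŋinug].
The underlying segment must be /ɣ/; voiced fricatives become stops word-finally, yielding [g] there.
From [ŋɛmiɣi] the stem 'child' is /ŋɛmiɣ/; word-finally this yields [ŋɛmig].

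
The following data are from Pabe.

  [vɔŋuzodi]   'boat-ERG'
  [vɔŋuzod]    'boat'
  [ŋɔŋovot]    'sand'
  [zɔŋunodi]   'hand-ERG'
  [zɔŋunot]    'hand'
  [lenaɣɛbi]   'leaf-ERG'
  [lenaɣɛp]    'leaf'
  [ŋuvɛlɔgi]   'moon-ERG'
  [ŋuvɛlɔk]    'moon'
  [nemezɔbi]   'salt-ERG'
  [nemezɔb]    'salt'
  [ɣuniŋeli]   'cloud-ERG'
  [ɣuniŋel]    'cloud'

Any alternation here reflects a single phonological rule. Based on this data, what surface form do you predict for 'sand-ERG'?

In [zɔŋunodi] and [zɔŋunot] the final segment of 'hand' alternates: [d] ~ [t].
But 'boat' keeps [d] in both environments ([vɔŋuzodi], [vɔŋuzod]), so there is no rule changing /d/ to [t] in isolation.
The underlying segment must be /t/; voiceless stops become voiced between vowels, yielding [d] there.
The one attested form of 'sand', [ŋɔŋovot], shows underlying /ŋɔŋovot/. Applying the same rule between vowels gives [ŋɔŋovodi].

[ŋɔŋovodi]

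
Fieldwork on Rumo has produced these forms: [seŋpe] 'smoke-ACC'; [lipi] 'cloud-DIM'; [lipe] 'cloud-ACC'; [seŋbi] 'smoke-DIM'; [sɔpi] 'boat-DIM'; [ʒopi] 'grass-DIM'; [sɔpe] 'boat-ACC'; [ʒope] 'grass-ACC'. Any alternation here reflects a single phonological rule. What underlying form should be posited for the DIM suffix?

The DIM morpheme has two allomorphs, [-bi] and [-pi].
By contrast the ACC suffix keeps its initial [p] throughout — that segment must be underlying.
The DIM suffix is therefore /-bi/ underlyingly, with post-vocalic devoicing: voiced stops become voiceless after a vowel.

/-bi/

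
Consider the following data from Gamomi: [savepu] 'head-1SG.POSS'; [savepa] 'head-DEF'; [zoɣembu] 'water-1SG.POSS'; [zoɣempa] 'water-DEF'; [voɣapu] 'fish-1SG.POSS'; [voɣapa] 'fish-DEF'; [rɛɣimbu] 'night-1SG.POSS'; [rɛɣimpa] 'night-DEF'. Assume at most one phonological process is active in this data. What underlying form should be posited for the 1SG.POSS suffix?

The 1SG.POSS suffix surfaces as [-bu] and [-pu], depending on the final segment of the stem.
The DEF suffix, which begins with [p], is invariant after every stem; so [p] is not altered by any rule here.
So the underlying form is /-bu/, and voiced stops become voiceless after a vowel.

/-bu/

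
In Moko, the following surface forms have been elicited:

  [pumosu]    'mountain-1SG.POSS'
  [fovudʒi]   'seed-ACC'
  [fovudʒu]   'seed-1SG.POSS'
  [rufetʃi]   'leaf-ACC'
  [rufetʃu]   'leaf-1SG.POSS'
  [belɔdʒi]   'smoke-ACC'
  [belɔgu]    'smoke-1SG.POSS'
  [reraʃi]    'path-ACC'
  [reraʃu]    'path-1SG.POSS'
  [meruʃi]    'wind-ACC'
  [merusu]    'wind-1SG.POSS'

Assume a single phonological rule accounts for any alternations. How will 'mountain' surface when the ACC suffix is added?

[pumoʃi]

'wind' shows [ʃ] ~ [s] at the end of the stem ([meruʃi] vs [merusu]).
If /ʃ/ were underlying and a rule turned it into [s] before the 1SG.POSS suffix, 'path' would also alternate; but it has [ʃ] in both [reraʃi] and [reraʃu].
Therefore /s/ is basic and [ʃ] is derived by palatalization before a front vowel (/g/ and /s/ become palato-alveolar [dʒ] and [ʃ] before a front vowel).
The one attested form of 'mountain', [pumosu], shows underlying /pumos/. Applying the same rule before a front vowel gives [pumoʃi].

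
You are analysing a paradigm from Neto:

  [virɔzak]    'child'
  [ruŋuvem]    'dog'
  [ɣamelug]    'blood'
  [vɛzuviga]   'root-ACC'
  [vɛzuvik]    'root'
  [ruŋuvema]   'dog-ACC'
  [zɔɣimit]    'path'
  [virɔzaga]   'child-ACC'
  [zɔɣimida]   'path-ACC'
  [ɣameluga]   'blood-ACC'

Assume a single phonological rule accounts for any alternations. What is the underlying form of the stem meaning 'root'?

'root' shows [k] ~ [g] at the end of the stem ([vɛzuvik] vs [vɛzuviga]).
If /g/ were underlying and a rule turned it into [k] in isolation, 'blood' would also alternate; but it has [g] in both [ɣamelug] and [ɣameluga].
The underlying segment must be /k/; voiceless stops become voiced between vowels, yielding [g] there.

/vɛzuvik/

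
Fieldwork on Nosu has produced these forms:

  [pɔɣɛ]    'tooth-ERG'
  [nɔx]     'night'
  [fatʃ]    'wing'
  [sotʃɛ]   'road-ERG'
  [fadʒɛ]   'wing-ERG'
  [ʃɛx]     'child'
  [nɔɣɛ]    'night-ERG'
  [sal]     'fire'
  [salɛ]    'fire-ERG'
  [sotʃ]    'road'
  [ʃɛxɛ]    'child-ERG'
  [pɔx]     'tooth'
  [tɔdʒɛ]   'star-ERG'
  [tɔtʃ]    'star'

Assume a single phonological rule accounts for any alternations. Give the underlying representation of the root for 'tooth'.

/pɔɣ/

In [pɔx] and [pɔɣɛ] the final segment of 'tooth' alternates: [x] ~ [ɣ].
The stem 'child' ([ʃɛx], [ʃɛxɛ]) shows [x] unchanged in both environments, so [x] cannot be basic with [ɣ] derived before the ERG suffix.
So /ɣ/ is underlying, and a rule of word-final obstruent devoicing — voiced obstruents become voiceless word-finally — gives [x].
So 'tooth' = /pɔɣ/.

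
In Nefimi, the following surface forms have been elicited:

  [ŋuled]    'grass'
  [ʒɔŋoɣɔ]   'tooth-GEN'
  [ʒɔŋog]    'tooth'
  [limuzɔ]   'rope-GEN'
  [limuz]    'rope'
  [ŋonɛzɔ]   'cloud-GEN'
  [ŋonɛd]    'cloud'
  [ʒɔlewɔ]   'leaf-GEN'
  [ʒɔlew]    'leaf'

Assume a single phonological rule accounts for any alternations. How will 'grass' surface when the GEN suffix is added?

In [ŋonɛzɔ] and [ŋonɛd] the final segment of 'cloud' alternates: [z] ~ [d].
Compare 'rope', with invariant [z] in [limuzɔ] and [limuz]: an analysis with underlying /z/ and a rule producing [d] in isolation would wrongly predict alternation here too.
So /d/ is underlying, and a rule of intervocalic spirantization — voiced stops become fricatives between vowels — gives [z].
The one attested form of 'grass', [ŋuled], shows underlying /ŋuled/. Applying the same rule between vowels gives [ŋulezɔ].

[ŋulezɔ]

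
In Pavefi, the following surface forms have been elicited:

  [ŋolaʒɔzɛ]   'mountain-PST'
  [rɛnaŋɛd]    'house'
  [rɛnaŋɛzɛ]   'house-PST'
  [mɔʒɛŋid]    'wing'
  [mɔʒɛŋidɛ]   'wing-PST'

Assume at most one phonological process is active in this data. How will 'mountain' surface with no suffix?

The stem for 'house' ends in [d] in [rɛnaŋɛd] but [z] in [rɛnaŋɛzɛ].
The stem 'wing' ([mɔʒɛŋid], [mɔʒɛŋidɛ]) shows [d] unchanged in both environments, so [d] cannot be basic with [z] derived before the PST suffix.
Therefore /z/ is basic and [d] is derived by word-final hardening (voiced fricatives become stops word-finally).
The one attested form of 'mountain', [ŋolaʒɔzɛ], shows underlying /ŋolaʒɔz/. Applying the same rule word-finally gives [ŋolaʒɔd].

[ŋolaʒɔd]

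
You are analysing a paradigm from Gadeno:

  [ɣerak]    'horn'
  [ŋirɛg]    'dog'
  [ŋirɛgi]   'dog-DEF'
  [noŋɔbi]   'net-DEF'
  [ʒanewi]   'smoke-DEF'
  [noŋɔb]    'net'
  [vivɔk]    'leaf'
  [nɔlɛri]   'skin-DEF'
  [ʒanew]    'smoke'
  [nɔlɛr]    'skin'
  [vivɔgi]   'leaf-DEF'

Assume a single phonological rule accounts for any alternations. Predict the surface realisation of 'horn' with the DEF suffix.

[ɣeragi]

The root 'leaf' surfaces as [vivɔgi] and [vivɔk], with a stem-final [g] ~ [k] alternation.
Compare 'dog', with invariant [g] in [ŋirɛgi] and [ŋirɛg]: an analysis with underlying /g/ and a rule producing [k] in isolation would wrongly predict alternation here too.
So /k/ is underlying, and a rule of intervocalic voicing — voiceless stops become voiced between vowels — gives [g].
From [ɣerak] the stem 'horn' is /ɣerak/; between vowels this yields [ɣeragi].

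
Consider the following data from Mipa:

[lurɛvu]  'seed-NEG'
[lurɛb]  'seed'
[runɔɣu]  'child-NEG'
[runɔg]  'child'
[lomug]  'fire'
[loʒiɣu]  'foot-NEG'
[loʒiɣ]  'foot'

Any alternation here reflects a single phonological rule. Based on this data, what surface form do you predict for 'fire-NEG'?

The root 'child' surfaces as [runɔɣu] and [runɔg], with a stem-final [ɣ] ~ [g] alternation.
Compare 'foot', with invariant [ɣ] in [loʒiɣu] and [loʒiɣ]: an analysis with underlying /ɣ/ and a rule producing [g] in isolation would wrongly predict alternation here too.
So /g/ is underlying, and a rule of intervocalic spirantization — voiced stops become fricatives between vowels — gives [ɣ].
The one attested form of 'fire', [lomug], shows underlying /lomug/. Applying the same rule between vowels gives [lomuɣu].

[lomuɣu]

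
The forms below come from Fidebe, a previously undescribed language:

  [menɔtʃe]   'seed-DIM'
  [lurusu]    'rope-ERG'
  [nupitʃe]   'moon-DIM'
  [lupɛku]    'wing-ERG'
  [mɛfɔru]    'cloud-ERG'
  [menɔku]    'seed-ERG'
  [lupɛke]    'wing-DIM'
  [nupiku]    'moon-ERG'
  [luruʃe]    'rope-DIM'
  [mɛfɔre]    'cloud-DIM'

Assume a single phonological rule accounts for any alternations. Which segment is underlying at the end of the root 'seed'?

/tʃ/

In [menɔtʃe] and [menɔku] the final segment of 'seed' alternates: [tʃ] ~ [k].
But 'wing' keeps [k] in both environments ([lupɛke], [lupɛku]), so there is no rule changing /k/ to [tʃ] before the DIM suffix.
The alternation reflects depalatalization: palato-alveolar /tʃ/ and /ʃ/ become [k] and [s] when no front vowel follows. /tʃ/ is underlying.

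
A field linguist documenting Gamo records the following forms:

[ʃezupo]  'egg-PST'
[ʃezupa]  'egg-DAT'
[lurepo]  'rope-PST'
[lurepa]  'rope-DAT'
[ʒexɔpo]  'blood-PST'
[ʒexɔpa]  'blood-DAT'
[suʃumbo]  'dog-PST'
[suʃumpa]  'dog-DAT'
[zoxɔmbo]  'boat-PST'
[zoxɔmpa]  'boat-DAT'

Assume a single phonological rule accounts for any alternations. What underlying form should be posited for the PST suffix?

/-bo/

The PST suffix surfaces as [-bo] and [-po], depending on the final segment of the stem.
By contrast the DAT suffix keeps its initial [p] throughout — that segment must be underlying.
The PST suffix is therefore /-bo/ underlyingly, with post-vocalic devoicing: voiced stops become voiceless after a vowel.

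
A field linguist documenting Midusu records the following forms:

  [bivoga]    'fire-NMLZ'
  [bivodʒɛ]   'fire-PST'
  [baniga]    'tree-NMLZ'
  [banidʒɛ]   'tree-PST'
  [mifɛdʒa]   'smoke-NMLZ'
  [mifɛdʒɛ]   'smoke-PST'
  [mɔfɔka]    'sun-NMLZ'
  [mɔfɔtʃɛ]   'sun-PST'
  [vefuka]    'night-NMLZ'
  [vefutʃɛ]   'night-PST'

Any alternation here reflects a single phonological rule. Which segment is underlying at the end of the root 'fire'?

/g/

In [bivoga] and [bivodʒɛ] the final segment of 'fire' alternates: [g] ~ [dʒ].
If /dʒ/ were underlying and a rule turned it into [g] before the NMLZ suffix, 'smoke' would also alternate; but it has [dʒ] in both [mifɛdʒa] and [mifɛdʒɛ].
The alternation reflects palatalization before a front vowel: /k/ and /g/ become palato-alveolar [tʃ] and [dʒ] before a front vowel. /g/ is underlying.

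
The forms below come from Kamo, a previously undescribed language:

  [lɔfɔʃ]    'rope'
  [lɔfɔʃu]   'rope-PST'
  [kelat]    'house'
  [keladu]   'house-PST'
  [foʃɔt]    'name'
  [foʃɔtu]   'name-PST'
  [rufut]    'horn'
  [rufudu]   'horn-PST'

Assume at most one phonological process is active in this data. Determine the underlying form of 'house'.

In [kelat] and [keladu] the final segment of 'house' alternates: [t] ~ [d].
But 'name' keeps [t] in both environments ([foʃɔt], [foʃɔtu]), so there is no rule changing /t/ to [d] before the PST suffix.
So /d/ is underlying, and a rule of word-final obstruent devoicing — voiced obstruents become voiceless word-finally — gives [t].

/kelad/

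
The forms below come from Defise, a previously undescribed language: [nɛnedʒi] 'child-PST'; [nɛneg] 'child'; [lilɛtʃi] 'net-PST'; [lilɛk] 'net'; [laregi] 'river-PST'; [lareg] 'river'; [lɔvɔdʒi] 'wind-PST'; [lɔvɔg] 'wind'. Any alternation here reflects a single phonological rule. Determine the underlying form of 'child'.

The stem for 'child' ends in [dʒ] in [nɛnedʒi] but [g] in [nɛneg].
But 'river' keeps [g] in both environments ([laregi], [lareg]), so there is no rule changing /g/ to [dʒ] before the PST suffix.
So /dʒ/ is underlying, and a rule of depalatalization — palato-alveolar /tʃ/ and /dʒ/ become [k] and [g] when no front vowel follows — gives [g].

/nɛnedʒ/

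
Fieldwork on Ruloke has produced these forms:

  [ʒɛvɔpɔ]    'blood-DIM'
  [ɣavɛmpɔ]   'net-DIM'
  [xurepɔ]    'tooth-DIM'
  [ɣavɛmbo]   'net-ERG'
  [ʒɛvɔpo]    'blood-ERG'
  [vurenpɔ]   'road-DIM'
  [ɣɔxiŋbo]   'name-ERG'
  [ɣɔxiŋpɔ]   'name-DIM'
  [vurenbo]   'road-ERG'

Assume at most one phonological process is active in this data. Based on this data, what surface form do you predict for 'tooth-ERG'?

The ERG suffix surfaces as [-bo] and [-po], depending on the final segment of the stem.
By contrast the DIM suffix keeps its initial [p] throughout — that segment must be underlying.
The ERG suffix is therefore /-bo/ underlyingly, with post-vocalic devoicing: voiced stops become voiceless after a vowel.
After 'tooth', which ends in a vowel, the suffix surfaces as [-po], giving [xurepo].

[xurepo]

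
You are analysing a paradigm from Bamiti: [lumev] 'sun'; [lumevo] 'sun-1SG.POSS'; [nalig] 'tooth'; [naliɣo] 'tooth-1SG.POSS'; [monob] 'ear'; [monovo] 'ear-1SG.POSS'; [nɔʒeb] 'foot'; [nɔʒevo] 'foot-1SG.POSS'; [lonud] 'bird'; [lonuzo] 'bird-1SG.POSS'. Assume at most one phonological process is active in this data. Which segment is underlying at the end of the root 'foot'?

/b/

'foot' shows [b] ~ [v] at the end of the stem ([nɔʒeb] vs [nɔʒevo]).
But 'sun' keeps [v] in both environments ([lumev], [lumevo]), so there is no rule changing /v/ to [b] in isolation.
The alternation reflects intervocalic spirantization: voiced stops become fricatives between vowels. /b/ is underlying.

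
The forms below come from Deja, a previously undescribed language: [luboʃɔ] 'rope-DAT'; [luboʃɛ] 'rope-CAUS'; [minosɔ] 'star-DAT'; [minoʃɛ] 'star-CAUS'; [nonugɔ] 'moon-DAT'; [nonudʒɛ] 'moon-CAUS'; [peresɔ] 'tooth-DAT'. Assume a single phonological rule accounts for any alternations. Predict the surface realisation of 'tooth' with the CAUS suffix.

[pereʃɛ]

The root 'star' surfaces as [minosɔ] and [minoʃɛ], with a stem-final [s] ~ [ʃ] alternation.
The stem 'rope' ([luboʃɔ], [luboʃɛ]) shows [ʃ] unchanged in both environments, so [ʃ] cannot be basic with [s] derived before the DAT suffix.
The alternation reflects palatalization before a front vowel: /g/ and /s/ become palato-alveolar [dʒ] and [ʃ] before a front vowel. /s/ is underlying.
From [peresɔ] the stem 'tooth' is /peres/; before a front vowel this yields [pereʃɛ].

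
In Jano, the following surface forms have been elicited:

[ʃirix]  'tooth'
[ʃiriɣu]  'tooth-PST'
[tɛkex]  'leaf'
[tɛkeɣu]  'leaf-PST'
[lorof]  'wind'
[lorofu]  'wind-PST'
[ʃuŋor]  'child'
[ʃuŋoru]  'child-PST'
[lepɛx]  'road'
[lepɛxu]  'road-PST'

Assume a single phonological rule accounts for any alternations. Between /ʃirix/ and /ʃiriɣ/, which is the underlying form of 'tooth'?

In [ʃirix] and [ʃiriɣu] the final segment of 'tooth' alternates: [x] ~ [ɣ].
The stem 'road' ([lepɛx], [lepɛxu]) shows [x] unchanged in both environments, so [x] cannot be basic with [ɣ] derived before the PST suffix.
The underlying segment must be /ɣ/; voiced obstruents become voiceless word-finally, yielding [x] there.

/ʃiriɣ/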